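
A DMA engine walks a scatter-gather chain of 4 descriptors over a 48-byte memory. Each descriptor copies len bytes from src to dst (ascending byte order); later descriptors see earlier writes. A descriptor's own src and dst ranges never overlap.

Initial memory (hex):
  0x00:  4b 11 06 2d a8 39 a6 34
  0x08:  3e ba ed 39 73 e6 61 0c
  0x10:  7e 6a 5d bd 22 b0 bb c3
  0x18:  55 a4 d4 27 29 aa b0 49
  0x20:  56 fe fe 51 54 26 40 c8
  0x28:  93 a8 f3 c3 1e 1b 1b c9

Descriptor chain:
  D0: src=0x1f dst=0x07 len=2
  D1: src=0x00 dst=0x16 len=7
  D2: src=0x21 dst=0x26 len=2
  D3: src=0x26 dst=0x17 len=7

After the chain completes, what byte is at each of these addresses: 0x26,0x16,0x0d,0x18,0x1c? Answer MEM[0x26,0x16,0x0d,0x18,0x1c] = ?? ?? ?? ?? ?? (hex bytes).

MEM[0x26,0x16,0x0d,0x18,0x1c] = fe 4b e6 fe c3

  after D0: wrote 2B at 0x07 = 4956
  after D1: wrote 7B at 0x16 = 4b11062da839a6
  after D2: wrote 2B at 0x26 = fefe
  after D3: wrote 7B at 0x17 = fefe93a8f3c31e
query mem[0x26]=0xfe, mem[0x16]=0x4b, mem[0x0d]=0xe6, mem[0x18]=0xfe, mem[0x1c]=0xc3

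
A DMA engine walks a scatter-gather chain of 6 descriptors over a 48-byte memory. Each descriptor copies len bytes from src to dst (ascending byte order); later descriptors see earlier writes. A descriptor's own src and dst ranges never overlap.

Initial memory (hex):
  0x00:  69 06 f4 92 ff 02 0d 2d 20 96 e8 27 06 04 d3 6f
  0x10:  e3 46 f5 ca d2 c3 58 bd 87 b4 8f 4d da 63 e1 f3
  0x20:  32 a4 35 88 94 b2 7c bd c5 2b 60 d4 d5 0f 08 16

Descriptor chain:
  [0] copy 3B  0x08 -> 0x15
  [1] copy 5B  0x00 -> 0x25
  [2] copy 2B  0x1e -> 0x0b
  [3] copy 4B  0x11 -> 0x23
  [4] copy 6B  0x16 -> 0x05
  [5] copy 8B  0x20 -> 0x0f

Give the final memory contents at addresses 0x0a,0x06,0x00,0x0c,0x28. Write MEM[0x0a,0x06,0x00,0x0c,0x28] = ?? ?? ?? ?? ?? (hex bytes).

#0 dst[0x15+3] := {0x20,0x96,0xe8}
#1 dst[0x25+5] := {0x69,0x06,0xf4,0x92,0xff}
#2 dst[0x0b+2] := {0xe1,0xf3}
#3 dst[0x23+4] := {0x46,0xf5,0xca,0xd2}
#4 dst[0x05+6] := {0x96,0xe8,0x87,0xb4,0x8f,0x4d}
#5 dst[0x0f+8] := {0x32,0xa4,0x35,0x46,0xf5,0xca,0xd2,0xf4}
query mem[0x0a]=0x4d, mem[0x06]=0xe8, mem[0x00]=0x69, mem[0x0c]=0xf3, mem[0x28]=0x92

MEM[0x0a,0x06,0x00,0x0c,0x28] = 4d e8 69 f3 92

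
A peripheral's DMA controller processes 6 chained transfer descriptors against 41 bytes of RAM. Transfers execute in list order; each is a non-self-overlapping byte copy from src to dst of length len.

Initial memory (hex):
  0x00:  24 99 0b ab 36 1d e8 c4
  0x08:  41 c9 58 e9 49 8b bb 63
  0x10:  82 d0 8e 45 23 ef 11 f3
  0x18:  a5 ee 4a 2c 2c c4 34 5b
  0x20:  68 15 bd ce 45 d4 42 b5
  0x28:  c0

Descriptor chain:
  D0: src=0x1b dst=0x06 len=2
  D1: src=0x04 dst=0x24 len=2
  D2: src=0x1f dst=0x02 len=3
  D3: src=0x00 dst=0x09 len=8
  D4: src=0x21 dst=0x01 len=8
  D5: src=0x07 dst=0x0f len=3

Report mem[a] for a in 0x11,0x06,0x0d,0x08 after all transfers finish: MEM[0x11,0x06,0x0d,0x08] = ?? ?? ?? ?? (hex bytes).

[0] 0x1b->0x06 len=2 : 2c 2c
[1] 0x04->0x24 len=2 : 36 1d
[2] 0x1f->0x02 len=3 : 5b 68 15
[3] 0x00->0x09 len=8 : 24 99 5b 68 15 1d 2c 2c
[4] 0x21->0x01 len=8 : 15 bd ce 36 1d 42 b5 c0
[5] 0x07->0x0f len=3 : b5 c0 24
query mem[0x11]=0x24, mem[0x06]=0x42, mem[0x0d]=0x15, mem[0x08]=0xc0

MEM[0x11,0x06,0x0d,0x08] = 24 42 15 c0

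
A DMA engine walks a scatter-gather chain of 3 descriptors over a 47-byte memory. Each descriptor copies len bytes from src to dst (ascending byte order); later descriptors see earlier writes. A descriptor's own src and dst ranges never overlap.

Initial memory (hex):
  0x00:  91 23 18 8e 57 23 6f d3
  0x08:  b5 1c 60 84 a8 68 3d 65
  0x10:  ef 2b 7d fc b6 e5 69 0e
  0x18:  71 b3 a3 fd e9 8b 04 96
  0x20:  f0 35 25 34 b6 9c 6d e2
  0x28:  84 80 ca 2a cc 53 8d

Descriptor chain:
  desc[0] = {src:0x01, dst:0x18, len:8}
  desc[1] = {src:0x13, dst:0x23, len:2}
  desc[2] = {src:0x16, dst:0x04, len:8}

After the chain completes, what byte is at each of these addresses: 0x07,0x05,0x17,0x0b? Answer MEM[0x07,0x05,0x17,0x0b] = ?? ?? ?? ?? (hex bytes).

[0] 0x01->0x18 len=8 : 23 18 8e 57 23 6f d3 b5
[1] 0x13->0x23 len=2 : fc b6
[2] 0x16->0x04 len=8 : 69 0e 23 18 8e 57 23 6f
query mem[0x07]=0x18, mem[0x05]=0x0e, mem[0x17]=0x0e, mem[0x0b]=0x6f

MEM[0x07,0x05,0x17,0x0b] = 18 0e 0e 6f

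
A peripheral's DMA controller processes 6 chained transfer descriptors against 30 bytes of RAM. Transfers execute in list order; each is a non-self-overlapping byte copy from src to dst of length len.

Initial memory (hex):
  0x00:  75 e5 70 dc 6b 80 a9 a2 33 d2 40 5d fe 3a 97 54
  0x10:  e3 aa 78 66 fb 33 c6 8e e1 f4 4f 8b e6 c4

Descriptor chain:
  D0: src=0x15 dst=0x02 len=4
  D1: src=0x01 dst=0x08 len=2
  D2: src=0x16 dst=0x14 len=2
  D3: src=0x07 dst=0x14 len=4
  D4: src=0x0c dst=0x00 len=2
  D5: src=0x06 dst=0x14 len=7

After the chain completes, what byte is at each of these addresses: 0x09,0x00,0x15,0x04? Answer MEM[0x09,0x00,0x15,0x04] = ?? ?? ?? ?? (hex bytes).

MEM[0x09,0x00,0x15,0x04] = 33 fe a2 8e

D0: mem[0x02..0x05] <- [33 c6 8e e1]
D1: mem[0x08..0x09] <- [e5 33]
D2: mem[0x14..0x15] <- [c6 8e]
D3: mem[0x14..0x17] <- [a2 e5 33 40]
D4: mem[0x00..0x01] <- [fe 3a]
D5: mem[0x14..0x1a] <- [a9 a2 e5 33 40 5d fe]
query mem[0x09]=0x33, mem[0x00]=0xfe, mem[0x15]=0xa2, mem[0x04]=0x8e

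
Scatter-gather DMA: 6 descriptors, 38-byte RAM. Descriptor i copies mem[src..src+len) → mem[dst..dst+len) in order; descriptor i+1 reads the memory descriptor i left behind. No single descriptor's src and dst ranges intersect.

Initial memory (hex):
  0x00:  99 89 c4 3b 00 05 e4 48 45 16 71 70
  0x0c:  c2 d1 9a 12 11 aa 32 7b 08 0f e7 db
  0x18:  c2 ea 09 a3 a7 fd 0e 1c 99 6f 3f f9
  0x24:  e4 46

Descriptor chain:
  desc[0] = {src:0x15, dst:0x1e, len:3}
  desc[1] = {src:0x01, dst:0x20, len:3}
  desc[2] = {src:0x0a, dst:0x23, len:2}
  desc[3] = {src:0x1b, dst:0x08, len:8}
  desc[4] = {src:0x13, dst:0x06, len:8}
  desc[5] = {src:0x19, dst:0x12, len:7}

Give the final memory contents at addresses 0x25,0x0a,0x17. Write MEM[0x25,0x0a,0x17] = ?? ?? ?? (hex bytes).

#0 dst[0x1e+3] := {0x0f,0xe7,0xdb}
#1 dst[0x20+3] := {0x89,0xc4,0x3b}
#2 dst[0x23+2] := {0x71,0x70}
#3 dst[0x08+8] := {0xa3,0xa7,0xfd,0x0f,0xe7,0x89,0xc4,0x3b}
#4 dst[0x06+8] := {0x7b,0x08,0x0f,0xe7,0xdb,0xc2,0xea,0x09}
#5 dst[0x12+7] := {0xea,0x09,0xa3,0xa7,0xfd,0x0f,0xe7}
query mem[0x25]=0x46, mem[0x0a]=0xdb, mem[0x17]=0x0f

MEM[0x25,0x0a,0x17] = 46 db 0f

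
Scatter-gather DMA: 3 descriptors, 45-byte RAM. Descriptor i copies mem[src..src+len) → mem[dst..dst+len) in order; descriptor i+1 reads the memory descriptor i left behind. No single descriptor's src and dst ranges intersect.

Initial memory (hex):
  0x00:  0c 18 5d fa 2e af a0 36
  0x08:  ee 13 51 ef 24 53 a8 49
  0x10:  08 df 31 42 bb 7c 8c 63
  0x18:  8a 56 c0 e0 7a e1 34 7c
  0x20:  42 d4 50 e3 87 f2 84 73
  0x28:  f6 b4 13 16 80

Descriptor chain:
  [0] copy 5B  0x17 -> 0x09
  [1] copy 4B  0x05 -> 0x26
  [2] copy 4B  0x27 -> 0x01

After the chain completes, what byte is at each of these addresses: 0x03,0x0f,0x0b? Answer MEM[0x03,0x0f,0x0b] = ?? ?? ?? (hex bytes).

#0 dst[0x09+5] := {0x63,0x8a,0x56,0xc0,0xe0}
#1 dst[0x26+4] := {0xaf,0xa0,0x36,0xee}
#2 dst[0x01+4] := {0xa0,0x36,0xee,0x13}
query mem[0x03]=0xee, mem[0x0f]=0x49, mem[0x0b]=0x56

MEM[0x03,0x0f,0x0b] = ee 49 56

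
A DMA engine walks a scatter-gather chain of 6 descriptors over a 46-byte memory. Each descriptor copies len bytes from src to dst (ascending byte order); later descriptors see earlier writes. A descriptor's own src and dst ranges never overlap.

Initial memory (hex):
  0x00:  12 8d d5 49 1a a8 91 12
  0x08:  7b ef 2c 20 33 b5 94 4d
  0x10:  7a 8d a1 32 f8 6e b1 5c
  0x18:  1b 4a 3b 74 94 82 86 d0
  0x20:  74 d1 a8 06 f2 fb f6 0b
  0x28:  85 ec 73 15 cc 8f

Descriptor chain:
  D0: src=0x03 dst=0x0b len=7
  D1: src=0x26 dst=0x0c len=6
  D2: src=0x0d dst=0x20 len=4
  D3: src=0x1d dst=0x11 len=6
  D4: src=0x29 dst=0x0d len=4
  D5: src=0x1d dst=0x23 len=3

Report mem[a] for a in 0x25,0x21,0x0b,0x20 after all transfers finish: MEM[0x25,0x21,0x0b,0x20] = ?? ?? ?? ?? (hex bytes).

MEM[0x25,0x21,0x0b,0x20] = d0 85 49 0b

D0: mem[0x0b..0x11] <- [49 1a a8 91 12 7b ef]
D1: mem[0x0c..0x11] <- [f6 0b 85 ec 73 15]
D2: mem[0x20..0x23] <- [0b 85 ec 73]
D3: mem[0x11..0x16] <- [82 86 d0 0b 85 ec]
D4: mem[0x0d..0x10] <- [ec 73 15 cc]
D5: mem[0x23..0x25] <- [82 86 d0]
query mem[0x25]=0xd0, mem[0x21]=0x85, mem[0x0b]=0x49, mem[0x20]=0x0b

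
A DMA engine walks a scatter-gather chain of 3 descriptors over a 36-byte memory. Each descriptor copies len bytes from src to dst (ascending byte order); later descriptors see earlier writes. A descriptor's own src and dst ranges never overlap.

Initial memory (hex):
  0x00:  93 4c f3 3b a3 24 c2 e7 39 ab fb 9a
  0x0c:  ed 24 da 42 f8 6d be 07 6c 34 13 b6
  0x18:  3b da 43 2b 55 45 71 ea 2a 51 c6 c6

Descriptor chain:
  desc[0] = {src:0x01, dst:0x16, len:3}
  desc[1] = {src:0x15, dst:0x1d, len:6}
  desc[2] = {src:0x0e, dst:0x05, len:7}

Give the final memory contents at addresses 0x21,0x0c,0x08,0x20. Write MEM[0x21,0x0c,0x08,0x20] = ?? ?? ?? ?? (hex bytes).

MEM[0x21,0x0c,0x08,0x20] = da ed 6d 3b

D0: mem[0x16..0x18] <- [4c f3 3b]
D1: mem[0x1d..0x22] <- [34 4c f3 3b da 43]
D2: mem[0x05..0x0b] <- [da 42 f8 6d be 07 6c]
query mem[0x21]=0xda, mem[0x0c]=0xed, mem[0x08]=0x6d, mem[0x20]=0x3b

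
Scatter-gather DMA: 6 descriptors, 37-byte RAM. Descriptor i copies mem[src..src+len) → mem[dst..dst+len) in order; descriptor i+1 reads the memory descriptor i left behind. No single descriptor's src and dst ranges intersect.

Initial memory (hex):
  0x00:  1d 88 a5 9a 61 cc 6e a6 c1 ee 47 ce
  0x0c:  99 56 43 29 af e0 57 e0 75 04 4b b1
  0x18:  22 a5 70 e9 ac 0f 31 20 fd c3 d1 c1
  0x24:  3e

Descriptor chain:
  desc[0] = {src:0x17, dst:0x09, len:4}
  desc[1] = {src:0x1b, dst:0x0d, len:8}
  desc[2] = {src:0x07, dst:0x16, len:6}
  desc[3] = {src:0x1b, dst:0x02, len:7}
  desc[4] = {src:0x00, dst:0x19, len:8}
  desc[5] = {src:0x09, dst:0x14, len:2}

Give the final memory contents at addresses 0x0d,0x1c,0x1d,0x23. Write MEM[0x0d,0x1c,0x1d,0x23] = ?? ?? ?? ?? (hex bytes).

D0: mem[0x09..0x0c] <- [b1 22 a5 70]
D1: mem[0x0d..0x14] <- [e9 ac 0f 31 20 fd c3 d1]
D2: mem[0x16..0x1b] <- [a6 c1 b1 22 a5 70]
D3: mem[0x02..0x08] <- [70 ac 0f 31 20 fd c3]
D4: mem[0x19..0x20] <- [1d 88 70 ac 0f 31 20 fd]
D5: mem[0x14..0x15] <- [b1 22]
query mem[0x0d]=0xe9, mem[0x1c]=0xac, mem[0x1d]=0x0f, mem[0x23]=0xc1

MEM[0x0d,0x1c,0x1d,0x23] = e9 ac 0f c1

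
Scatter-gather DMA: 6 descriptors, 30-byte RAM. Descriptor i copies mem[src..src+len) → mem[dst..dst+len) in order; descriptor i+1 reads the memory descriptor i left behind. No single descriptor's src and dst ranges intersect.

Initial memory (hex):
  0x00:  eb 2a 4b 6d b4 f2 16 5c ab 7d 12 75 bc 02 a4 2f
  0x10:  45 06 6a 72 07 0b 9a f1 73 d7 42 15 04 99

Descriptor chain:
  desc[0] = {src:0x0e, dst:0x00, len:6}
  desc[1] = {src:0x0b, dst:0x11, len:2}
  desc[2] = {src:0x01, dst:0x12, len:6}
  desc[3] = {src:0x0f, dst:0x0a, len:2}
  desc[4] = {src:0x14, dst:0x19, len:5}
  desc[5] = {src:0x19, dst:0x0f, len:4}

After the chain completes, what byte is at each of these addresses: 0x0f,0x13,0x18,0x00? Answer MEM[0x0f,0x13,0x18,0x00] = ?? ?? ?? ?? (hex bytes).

D0: mem[0x00..0x05] <- [a4 2f 45 06 6a 72]
D1: mem[0x11..0x12] <- [75 bc]
D2: mem[0x12..0x17] <- [2f 45 06 6a 72 16]
D3: mem[0x0a..0x0b] <- [2f 45]
D4: mem[0x19..0x1d] <- [06 6a 72 16 73]
D5: mem[0x0f..0x12] <- [06 6a 72 16]
query mem[0x0f]=0x06, mem[0x13]=0x45, mem[0x18]=0x73, mem[0x00]=0xa4

MEM[0x0f,0x13,0x18,0x00] = 06 45 73 a4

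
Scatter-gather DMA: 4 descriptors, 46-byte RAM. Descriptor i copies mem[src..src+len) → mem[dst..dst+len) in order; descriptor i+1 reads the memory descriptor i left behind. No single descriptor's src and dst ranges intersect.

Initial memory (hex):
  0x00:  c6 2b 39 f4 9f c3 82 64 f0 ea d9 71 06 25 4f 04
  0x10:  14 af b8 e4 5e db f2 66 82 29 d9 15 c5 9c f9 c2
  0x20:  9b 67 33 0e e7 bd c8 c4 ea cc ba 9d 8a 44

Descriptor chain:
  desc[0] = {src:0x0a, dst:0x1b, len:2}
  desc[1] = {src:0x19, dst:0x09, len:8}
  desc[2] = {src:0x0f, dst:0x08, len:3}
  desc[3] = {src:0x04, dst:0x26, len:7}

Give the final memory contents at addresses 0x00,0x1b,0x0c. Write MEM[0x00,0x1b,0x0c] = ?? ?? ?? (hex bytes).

D0: mem[0x1b..0x1c] <- [d9 71]
D1: mem[0x09..0x10] <- [29 d9 d9 71 9c f9 c2 9b]
D2: mem[0x08..0x0a] <- [c2 9b af]
D3: mem[0x26..0x2c] <- [9f c3 82 64 c2 9b af]
query mem[0x00]=0xc6, mem[0x1b]=0xd9, mem[0x0c]=0x71

MEM[0x00,0x1b,0x0c] = c6 d9 71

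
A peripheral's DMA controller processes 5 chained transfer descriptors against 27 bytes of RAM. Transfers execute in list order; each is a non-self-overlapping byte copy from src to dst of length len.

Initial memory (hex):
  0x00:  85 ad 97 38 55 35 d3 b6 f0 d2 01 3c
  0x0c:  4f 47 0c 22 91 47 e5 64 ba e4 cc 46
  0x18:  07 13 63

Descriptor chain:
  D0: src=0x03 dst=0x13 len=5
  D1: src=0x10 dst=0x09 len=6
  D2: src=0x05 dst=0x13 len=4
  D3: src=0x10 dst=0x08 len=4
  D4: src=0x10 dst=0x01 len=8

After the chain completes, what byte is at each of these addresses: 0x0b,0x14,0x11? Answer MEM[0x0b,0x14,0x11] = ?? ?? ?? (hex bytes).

[0] 0x03->0x13 len=5 : 38 55 35 d3 b6
[1] 0x10->0x09 len=6 : 91 47 e5 38 55 35
[2] 0x05->0x13 len=4 : 35 d3 b6 f0
[3] 0x10->0x08 len=4 : 91 47 e5 35
[4] 0x10->0x01 len=8 : 91 47 e5 35 d3 b6 f0 b6
query mem[0x0b]=0x35, mem[0x14]=0xd3, mem[0x11]=0x47

MEM[0x0b,0x14,0x11] = 35 d3 47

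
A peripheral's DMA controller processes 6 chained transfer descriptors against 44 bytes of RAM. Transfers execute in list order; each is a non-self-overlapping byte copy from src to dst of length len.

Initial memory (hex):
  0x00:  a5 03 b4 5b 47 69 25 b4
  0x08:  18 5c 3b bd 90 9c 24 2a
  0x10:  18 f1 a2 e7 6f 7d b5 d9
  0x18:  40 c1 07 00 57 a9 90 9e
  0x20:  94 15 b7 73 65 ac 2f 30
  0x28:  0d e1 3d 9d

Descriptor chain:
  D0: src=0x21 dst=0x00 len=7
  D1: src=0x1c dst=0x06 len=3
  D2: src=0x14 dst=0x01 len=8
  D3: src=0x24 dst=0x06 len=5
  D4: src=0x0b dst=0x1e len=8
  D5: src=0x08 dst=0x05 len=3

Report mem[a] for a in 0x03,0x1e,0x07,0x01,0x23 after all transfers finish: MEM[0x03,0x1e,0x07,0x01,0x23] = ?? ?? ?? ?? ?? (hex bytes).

MEM[0x03,0x1e,0x07,0x01,0x23] = b5 bd 0d 6f 18

  after D0: wrote 7B at 0x00 = 15b77365ac2f30
  after D1: wrote 3B at 0x06 = 57a990
  after D2: wrote 8B at 0x01 = 6f7db5d940c10700
  after D3: wrote 5B at 0x06 = 65ac2f300d
  after D4: wrote 8B at 0x1e = bd909c242a18f1a2
  after D5: wrote 3B at 0x05 = 2f300d
query mem[0x03]=0xb5, mem[0x1e]=0xbd, mem[0x07]=0x0d, mem[0x01]=0x6f, mem[0x23]=0x18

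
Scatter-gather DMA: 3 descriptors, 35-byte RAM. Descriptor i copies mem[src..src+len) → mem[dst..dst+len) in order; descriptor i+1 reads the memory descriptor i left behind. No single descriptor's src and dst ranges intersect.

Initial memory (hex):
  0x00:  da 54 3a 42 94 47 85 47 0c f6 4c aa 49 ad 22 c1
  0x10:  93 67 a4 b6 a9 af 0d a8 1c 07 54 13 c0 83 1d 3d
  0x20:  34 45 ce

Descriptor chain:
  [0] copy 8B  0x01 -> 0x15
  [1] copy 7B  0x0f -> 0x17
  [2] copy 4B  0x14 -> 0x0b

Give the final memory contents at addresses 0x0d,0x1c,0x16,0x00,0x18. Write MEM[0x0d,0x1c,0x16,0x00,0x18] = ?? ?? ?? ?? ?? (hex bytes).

#0 dst[0x15+8] := {0x54,0x3a,0x42,0x94,0x47,0x85,0x47,0x0c}
#1 dst[0x17+7] := {0xc1,0x93,0x67,0xa4,0xb6,0xa9,0x54}
#2 dst[0x0b+4] := {0xa9,0x54,0x3a,0xc1}
query mem[0x0d]=0x3a, mem[0x1c]=0xa9, mem[0x16]=0x3a, mem[0x00]=0xda, mem[0x18]=0x93

MEM[0x0d,0x1c,0x16,0x00,0x18] = 3a a9 3a da 93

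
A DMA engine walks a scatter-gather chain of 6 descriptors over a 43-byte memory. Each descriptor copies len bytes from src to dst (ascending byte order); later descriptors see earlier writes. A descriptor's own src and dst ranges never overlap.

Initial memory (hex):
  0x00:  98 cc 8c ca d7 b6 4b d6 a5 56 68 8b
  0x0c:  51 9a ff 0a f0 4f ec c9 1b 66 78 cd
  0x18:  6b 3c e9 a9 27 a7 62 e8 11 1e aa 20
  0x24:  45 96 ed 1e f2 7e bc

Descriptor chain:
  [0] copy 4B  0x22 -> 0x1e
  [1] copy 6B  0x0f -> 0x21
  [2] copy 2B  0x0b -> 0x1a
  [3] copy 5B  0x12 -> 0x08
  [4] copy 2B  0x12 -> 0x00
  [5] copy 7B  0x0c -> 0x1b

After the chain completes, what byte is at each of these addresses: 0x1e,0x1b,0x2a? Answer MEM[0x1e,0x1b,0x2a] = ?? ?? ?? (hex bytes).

[0] 0x22->0x1e len=4 : aa 20 45 96
[1] 0x0f->0x21 len=6 : 0a f0 4f ec c9 1b
[2] 0x0b->0x1a len=2 : 8b 51
[3] 0x12->0x08 len=5 : ec c9 1b 66 78
[4] 0x12->0x00 len=2 : ec c9
[5] 0x0c->0x1b len=7 : 78 9a ff 0a f0 4f ec
query mem[0x1e]=0x0a, mem[0x1b]=0x78, mem[0x2a]=0xbc

MEM[0x1e,0x1b,0x2a] = 0a 78 bc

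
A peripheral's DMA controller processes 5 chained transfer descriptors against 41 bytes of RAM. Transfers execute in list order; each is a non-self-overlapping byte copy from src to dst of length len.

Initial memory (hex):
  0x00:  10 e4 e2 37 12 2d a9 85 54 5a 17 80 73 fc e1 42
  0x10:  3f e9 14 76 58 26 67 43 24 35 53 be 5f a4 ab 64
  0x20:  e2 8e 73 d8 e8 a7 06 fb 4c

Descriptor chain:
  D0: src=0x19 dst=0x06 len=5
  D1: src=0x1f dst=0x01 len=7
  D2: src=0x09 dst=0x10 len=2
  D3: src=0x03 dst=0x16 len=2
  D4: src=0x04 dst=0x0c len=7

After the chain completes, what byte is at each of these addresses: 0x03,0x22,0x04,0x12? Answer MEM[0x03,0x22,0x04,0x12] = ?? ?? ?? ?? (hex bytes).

#0 dst[0x06+5] := {0x35,0x53,0xbe,0x5f,0xa4}
#1 dst[0x01+7] := {0x64,0xe2,0x8e,0x73,0xd8,0xe8,0xa7}
#2 dst[0x10+2] := {0x5f,0xa4}
#3 dst[0x16+2] := {0x8e,0x73}
#4 dst[0x0c+7] := {0x73,0xd8,0xe8,0xa7,0xbe,0x5f,0xa4}
query mem[0x03]=0x8e, mem[0x22]=0x73, mem[0x04]=0x73, mem[0x12]=0xa4

MEM[0x03,0x22,0x04,0x12] = 8e 73 73 a4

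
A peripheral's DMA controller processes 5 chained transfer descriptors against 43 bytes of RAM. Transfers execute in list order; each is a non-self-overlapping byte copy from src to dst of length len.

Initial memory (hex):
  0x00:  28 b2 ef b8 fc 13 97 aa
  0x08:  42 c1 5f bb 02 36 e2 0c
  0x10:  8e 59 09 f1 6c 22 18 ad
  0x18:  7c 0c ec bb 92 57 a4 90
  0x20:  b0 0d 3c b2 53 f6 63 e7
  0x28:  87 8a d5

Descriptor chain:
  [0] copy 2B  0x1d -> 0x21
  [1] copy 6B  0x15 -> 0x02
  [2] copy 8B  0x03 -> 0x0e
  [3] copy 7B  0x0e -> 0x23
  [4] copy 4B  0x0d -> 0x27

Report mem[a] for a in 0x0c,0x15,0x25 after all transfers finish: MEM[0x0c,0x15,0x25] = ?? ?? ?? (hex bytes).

MEM[0x0c,0x15,0x25] = 02 5f 7c

#0 dst[0x21+2] := {0x57,0xa4}
#1 dst[0x02+6] := {0x22,0x18,0xad,0x7c,0x0c,0xec}
#2 dst[0x0e+8] := {0x18,0xad,0x7c,0x0c,0xec,0x42,0xc1,0x5f}
#3 dst[0x23+7] := {0x18,0xad,0x7c,0x0c,0xec,0x42,0xc1}
#4 dst[0x27+4] := {0x36,0x18,0xad,0x7c}
query mem[0x0c]=0x02, mem[0x15]=0x5f, mem[0x25]=0x7c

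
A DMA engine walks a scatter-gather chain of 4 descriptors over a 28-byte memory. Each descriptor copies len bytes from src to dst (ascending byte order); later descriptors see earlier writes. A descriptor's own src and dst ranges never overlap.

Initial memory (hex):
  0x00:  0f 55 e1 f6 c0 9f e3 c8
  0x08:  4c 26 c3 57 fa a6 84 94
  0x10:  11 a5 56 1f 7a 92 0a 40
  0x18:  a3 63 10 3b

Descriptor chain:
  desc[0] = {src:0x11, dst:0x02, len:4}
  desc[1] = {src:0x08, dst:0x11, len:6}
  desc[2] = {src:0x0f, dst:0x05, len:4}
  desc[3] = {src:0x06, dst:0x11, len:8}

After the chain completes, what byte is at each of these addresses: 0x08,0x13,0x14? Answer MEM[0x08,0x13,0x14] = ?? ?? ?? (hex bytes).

#0 dst[0x02+4] := {0xa5,0x56,0x1f,0x7a}
#1 dst[0x11+6] := {0x4c,0x26,0xc3,0x57,0xfa,0xa6}
#2 dst[0x05+4] := {0x94,0x11,0x4c,0x26}
#3 dst[0x11+8] := {0x11,0x4c,0x26,0x26,0xc3,0x57,0xfa,0xa6}
query mem[0x08]=0x26, mem[0x13]=0x26, mem[0x14]=0x26

MEM[0x08,0x13,0x14] = 26 26 26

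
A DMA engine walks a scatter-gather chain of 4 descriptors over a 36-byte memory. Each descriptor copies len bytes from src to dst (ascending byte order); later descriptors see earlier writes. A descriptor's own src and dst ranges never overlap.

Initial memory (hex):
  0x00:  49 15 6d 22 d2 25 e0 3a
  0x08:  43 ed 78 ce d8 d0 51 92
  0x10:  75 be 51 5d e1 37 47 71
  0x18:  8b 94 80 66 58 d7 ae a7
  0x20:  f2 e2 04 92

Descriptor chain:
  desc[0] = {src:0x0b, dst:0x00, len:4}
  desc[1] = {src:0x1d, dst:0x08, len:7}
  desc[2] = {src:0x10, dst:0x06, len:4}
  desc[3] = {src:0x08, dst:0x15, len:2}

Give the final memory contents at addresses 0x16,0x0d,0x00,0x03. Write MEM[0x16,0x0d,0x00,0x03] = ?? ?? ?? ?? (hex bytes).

[0] 0x0b->0x00 len=4 : ce d8 d0 51
[1] 0x1d->0x08 len=7 : d7 ae a7 f2 e2 04 92
[2] 0x10->0x06 len=4 : 75 be 51 5d
[3] 0x08->0x15 len=2 : 51 5d
query mem[0x16]=0x5d, mem[0x0d]=0x04, mem[0x00]=0xce, mem[0x03]=0x51

MEM[0x16,0x0d,0x00,0x03] = 5d 04 ce 51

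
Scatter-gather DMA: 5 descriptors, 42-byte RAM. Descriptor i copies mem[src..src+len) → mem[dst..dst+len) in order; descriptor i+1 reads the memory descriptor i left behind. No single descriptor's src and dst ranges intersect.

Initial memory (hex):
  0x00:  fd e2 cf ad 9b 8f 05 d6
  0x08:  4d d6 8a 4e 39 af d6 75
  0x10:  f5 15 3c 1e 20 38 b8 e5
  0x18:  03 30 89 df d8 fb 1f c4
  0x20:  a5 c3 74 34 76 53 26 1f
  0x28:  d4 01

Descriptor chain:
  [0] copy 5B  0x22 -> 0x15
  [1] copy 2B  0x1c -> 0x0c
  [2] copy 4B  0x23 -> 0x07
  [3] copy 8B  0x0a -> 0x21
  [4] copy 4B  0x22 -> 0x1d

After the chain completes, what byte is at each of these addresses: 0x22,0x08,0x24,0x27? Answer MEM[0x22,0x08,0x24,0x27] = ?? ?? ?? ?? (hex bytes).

MEM[0x22,0x08,0x24,0x27] = 4e 76 fb f5

D0: mem[0x15..0x19] <- [74 34 76 53 26]
D1: mem[0x0c..0x0d] <- [d8 fb]
D2: mem[0x07..0x0a] <- [34 76 53 26]
D3: mem[0x21..0x28] <- [26 4e d8 fb d6 75 f5 15]
D4: mem[0x1d..0x20] <- [4e d8 fb d6]
query mem[0x22]=0x4e, mem[0x08]=0x76, mem[0x24]=0xfb, mem[0x27]=0xf5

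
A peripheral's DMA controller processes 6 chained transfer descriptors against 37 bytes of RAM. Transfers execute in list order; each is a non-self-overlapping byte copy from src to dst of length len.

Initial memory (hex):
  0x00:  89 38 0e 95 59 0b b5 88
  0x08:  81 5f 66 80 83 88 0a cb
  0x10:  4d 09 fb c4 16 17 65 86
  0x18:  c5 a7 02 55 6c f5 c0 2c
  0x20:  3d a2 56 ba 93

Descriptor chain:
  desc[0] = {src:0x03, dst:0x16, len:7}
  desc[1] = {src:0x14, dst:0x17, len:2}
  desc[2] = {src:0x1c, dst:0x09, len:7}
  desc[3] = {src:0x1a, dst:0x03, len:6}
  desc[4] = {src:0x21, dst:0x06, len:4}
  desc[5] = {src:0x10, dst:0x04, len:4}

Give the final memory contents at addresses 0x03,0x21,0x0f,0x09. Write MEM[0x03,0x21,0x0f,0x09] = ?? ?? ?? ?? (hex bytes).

#0 dst[0x16+7] := {0x95,0x59,0x0b,0xb5,0x88,0x81,0x5f}
#1 dst[0x17+2] := {0x16,0x17}
#2 dst[0x09+7] := {0x5f,0xf5,0xc0,0x2c,0x3d,0xa2,0x56}
#3 dst[0x03+6] := {0x88,0x81,0x5f,0xf5,0xc0,0x2c}
#4 dst[0x06+4] := {0xa2,0x56,0xba,0x93}
#5 dst[0x04+4] := {0x4d,0x09,0xfb,0xc4}
query mem[0x03]=0x88, mem[0x21]=0xa2, mem[0x0f]=0x56, mem[0x09]=0x93

MEM[0x03,0x21,0x0f,0x09] = 88 a2 56 93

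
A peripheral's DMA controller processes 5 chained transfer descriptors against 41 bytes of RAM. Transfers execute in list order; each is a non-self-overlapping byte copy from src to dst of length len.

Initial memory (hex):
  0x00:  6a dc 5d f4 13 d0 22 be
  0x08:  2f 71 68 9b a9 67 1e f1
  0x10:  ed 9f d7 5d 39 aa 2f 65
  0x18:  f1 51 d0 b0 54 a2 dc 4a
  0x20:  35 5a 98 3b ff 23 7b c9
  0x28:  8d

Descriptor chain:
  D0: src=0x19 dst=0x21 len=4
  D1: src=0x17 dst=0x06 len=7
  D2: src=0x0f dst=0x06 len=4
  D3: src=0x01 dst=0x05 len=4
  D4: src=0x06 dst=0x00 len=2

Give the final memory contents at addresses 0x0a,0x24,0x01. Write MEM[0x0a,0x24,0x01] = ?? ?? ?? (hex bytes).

MEM[0x0a,0x24,0x01] = b0 54 f4

[0] 0x19->0x21 len=4 : 51 d0 b0 54
[1] 0x17->0x06 len=7 : 65 f1 51 d0 b0 54 a2
[2] 0x0f->0x06 len=4 : f1 ed 9f d7
[3] 0x01->0x05 len=4 : dc 5d f4 13
[4] 0x06->0x00 len=2 : 5d f4
query mem[0x0a]=0xb0, mem[0x24]=0x54, mem[0x01]=0xf4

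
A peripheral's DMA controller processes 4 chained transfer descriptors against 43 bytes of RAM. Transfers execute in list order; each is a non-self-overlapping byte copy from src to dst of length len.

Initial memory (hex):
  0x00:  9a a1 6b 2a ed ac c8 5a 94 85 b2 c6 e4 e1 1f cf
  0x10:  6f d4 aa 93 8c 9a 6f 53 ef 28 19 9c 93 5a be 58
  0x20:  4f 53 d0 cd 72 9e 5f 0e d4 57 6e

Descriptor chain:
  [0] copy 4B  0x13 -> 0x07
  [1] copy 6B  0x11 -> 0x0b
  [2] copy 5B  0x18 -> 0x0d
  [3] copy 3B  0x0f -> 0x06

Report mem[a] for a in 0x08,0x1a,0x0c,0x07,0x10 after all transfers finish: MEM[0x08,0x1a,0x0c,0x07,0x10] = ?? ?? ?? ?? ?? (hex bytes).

[0] 0x13->0x07 len=4 : 93 8c 9a 6f
[1] 0x11->0x0b len=6 : d4 aa 93 8c 9a 6f
[2] 0x18->0x0d len=5 : ef 28 19 9c 93
[3] 0x0f->0x06 len=3 : 19 9c 93
query mem[0x08]=0x93, mem[0x1a]=0x19, mem[0x0c]=0xaa, mem[0x07]=0x9c, mem[0x10]=0x9c

MEM[0x08,0x1a,0x0c,0x07,0x10] = 93 19 aa 9c 9c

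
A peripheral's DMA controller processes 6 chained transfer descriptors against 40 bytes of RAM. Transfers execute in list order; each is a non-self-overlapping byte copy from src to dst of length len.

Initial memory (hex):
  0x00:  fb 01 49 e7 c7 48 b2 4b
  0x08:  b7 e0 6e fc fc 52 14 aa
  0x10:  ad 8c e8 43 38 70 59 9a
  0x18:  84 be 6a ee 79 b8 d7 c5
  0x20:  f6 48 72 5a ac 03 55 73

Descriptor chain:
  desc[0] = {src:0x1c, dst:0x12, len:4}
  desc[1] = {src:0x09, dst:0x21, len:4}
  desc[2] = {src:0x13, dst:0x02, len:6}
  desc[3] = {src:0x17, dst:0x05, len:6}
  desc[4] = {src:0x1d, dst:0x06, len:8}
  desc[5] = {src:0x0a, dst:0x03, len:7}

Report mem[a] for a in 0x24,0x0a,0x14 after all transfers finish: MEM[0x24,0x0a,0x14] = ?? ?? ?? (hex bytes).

  after D0: wrote 4B at 0x12 = 79b8d7c5
  after D1: wrote 4B at 0x21 = e06efcfc
  after D2: wrote 6B at 0x02 = b8d7c5599a84
  after D3: wrote 6B at 0x05 = 9a84be6aee79
  after D4: wrote 8B at 0x06 = b8d7c5f6e06efcfc
  after D5: wrote 7B at 0x03 = e06efcfc14aaad
query mem[0x24]=0xfc, mem[0x0a]=0xe0, mem[0x14]=0xd7

MEM[0x24,0x0a,0x14] = fc e0 d7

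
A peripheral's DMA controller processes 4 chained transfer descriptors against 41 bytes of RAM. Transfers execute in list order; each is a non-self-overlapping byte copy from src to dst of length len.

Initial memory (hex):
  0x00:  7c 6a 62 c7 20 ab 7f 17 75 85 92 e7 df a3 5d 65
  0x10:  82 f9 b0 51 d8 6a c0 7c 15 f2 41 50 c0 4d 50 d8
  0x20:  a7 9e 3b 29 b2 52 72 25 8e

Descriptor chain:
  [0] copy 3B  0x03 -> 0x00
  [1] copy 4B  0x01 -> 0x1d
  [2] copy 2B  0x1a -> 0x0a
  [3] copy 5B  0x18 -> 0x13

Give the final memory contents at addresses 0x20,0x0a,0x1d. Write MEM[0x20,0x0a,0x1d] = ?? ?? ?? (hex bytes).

MEM[0x20,0x0a,0x1d] = 20 41 20

  after D0: wrote 3B at 0x00 = c720ab
  after D1: wrote 4B at 0x1d = 20abc720
  after D2: wrote 2B at 0x0a = 4150
  after D3: wrote 5B at 0x13 = 15f24150c0
query mem[0x20]=0x20, mem[0x0a]=0x41, mem[0x1d]=0x20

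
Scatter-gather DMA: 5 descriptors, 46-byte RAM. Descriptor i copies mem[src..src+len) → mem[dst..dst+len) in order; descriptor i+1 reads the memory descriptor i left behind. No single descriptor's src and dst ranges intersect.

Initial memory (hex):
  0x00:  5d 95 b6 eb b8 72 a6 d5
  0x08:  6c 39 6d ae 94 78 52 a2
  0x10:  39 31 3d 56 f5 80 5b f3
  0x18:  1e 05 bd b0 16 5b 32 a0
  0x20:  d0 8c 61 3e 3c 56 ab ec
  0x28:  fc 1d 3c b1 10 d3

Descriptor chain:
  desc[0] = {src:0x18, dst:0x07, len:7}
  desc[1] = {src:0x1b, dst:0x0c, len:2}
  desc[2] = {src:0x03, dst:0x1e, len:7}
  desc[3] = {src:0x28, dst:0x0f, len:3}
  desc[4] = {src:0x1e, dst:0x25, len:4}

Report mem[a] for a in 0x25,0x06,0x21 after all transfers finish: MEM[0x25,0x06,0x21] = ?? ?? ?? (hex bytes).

D0: mem[0x07..0x0d] <- [1e 05 bd b0 16 5b 32]
D1: mem[0x0c..0x0d] <- [b0 16]
D2: mem[0x1e..0x24] <- [eb b8 72 a6 1e 05 bd]
D3: mem[0x0f..0x11] <- [fc 1d 3c]
D4: mem[0x25..0x28] <- [eb b8 72 a6]
query mem[0x25]=0xeb, mem[0x06]=0xa6, mem[0x21]=0xa6

MEM[0x25,0x06,0x21] = eb a6 a6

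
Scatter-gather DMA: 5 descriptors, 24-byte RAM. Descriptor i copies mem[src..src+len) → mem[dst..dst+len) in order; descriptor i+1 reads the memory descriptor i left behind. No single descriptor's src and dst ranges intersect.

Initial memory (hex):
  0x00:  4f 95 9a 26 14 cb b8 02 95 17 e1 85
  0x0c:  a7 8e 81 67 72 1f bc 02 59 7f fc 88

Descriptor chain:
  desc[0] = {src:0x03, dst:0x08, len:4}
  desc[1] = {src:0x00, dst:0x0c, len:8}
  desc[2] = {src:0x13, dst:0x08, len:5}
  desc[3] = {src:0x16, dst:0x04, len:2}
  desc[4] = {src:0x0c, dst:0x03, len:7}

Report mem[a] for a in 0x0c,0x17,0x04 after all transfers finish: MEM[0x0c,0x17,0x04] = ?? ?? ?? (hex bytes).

MEM[0x0c,0x17,0x04] = 88 88 95

D0: mem[0x08..0x0b] <- [26 14 cb b8]
D1: mem[0x0c..0x13] <- [4f 95 9a 26 14 cb b8 02]
D2: mem[0x08..0x0c] <- [02 59 7f fc 88]
D3: mem[0x04..0x05] <- [fc 88]
D4: mem[0x03..0x09] <- [88 95 9a 26 14 cb b8]
query mem[0x0c]=0x88, mem[0x17]=0x88, mem[0x04]=0x95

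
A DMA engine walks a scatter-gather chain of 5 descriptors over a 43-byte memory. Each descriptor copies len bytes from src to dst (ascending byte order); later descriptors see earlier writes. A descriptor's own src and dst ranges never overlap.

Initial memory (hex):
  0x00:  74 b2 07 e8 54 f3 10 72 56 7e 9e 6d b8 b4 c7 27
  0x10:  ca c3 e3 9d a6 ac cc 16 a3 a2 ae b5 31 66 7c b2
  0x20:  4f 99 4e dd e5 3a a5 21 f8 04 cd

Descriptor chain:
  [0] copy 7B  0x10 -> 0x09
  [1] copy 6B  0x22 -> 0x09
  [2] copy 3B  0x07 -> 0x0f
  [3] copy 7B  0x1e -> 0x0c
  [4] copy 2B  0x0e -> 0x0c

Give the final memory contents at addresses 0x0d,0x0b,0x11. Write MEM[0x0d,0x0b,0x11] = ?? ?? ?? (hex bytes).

MEM[0x0d,0x0b,0x11] = 99 e5 dd

  after D0: wrote 7B at 0x09 = cac3e39da6accc
  after D1: wrote 6B at 0x09 = 4edde53aa521
  after D2: wrote 3B at 0x0f = 72564e
  after D3: wrote 7B at 0x0c = 7cb24f994edde5
  after D4: wrote 2B at 0x0c = 4f99
query mem[0x0d]=0x99, mem[0x0b]=0xe5, mem[0x11]=0xdd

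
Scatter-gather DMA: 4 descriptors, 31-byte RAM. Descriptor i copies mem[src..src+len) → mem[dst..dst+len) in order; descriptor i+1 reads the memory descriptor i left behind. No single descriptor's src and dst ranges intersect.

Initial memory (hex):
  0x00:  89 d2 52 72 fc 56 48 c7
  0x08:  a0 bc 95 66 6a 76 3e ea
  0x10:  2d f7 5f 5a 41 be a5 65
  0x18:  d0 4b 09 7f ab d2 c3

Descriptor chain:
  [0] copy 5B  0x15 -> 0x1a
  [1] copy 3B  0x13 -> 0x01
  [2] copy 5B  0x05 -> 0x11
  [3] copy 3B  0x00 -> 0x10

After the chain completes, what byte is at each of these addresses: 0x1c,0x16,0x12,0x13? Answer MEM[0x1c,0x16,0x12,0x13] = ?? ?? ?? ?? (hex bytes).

MEM[0x1c,0x16,0x12,0x13] = 65 a5 41 c7

  after D0: wrote 5B at 0x1a = bea565d04b
  after D1: wrote 3B at 0x01 = 5a41be
  after D2: wrote 5B at 0x11 = 5648c7a0bc
  after D3: wrote 3B at 0x10 = 895a41
query mem[0x1c]=0x65, mem[0x16]=0xa5, mem[0x12]=0x41, mem[0x13]=0xc7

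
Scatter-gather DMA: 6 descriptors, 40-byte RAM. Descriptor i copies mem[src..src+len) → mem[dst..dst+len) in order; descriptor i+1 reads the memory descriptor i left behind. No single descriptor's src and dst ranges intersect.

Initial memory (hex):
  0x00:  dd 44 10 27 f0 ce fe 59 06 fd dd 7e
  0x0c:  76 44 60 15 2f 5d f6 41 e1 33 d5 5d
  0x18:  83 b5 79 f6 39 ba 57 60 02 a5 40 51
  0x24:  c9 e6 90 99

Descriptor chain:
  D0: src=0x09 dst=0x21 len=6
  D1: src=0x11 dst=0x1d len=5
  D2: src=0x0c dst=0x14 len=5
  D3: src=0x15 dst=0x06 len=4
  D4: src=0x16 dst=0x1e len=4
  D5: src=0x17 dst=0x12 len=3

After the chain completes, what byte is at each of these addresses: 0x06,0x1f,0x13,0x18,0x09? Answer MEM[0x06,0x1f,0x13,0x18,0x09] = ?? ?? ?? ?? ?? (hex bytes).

[0] 0x09->0x21 len=6 : fd dd 7e 76 44 60
[1] 0x11->0x1d len=5 : 5d f6 41 e1 33
[2] 0x0c->0x14 len=5 : 76 44 60 15 2f
[3] 0x15->0x06 len=4 : 44 60 15 2f
[4] 0x16->0x1e len=4 : 60 15 2f b5
[5] 0x17->0x12 len=3 : 15 2f b5
query mem[0x06]=0x44, mem[0x1f]=0x15, mem[0x13]=0x2f, mem[0x18]=0x2f, mem[0x09]=0x2f

MEM[0x06,0x1f,0x13,0x18,0x09] = 44 15 2f 2f 2f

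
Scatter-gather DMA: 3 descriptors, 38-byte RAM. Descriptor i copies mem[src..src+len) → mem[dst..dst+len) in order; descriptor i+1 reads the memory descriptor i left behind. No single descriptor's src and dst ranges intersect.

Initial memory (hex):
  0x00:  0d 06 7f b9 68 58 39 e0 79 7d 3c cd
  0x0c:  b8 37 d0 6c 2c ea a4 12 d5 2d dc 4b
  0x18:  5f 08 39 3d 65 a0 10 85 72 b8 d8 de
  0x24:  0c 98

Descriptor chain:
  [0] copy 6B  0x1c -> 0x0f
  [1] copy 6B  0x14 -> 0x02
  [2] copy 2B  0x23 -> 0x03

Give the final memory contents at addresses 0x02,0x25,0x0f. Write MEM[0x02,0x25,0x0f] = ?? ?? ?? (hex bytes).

#0 dst[0x0f+6] := {0x65,0xa0,0x10,0x85,0x72,0xb8}
#1 dst[0x02+6] := {0xb8,0x2d,0xdc,0x4b,0x5f,0x08}
#2 dst[0x03+2] := {0xde,0x0c}
query mem[0x02]=0xb8, mem[0x25]=0x98, mem[0x0f]=0x65

MEM[0x02,0x25,0x0f] = b8 98 65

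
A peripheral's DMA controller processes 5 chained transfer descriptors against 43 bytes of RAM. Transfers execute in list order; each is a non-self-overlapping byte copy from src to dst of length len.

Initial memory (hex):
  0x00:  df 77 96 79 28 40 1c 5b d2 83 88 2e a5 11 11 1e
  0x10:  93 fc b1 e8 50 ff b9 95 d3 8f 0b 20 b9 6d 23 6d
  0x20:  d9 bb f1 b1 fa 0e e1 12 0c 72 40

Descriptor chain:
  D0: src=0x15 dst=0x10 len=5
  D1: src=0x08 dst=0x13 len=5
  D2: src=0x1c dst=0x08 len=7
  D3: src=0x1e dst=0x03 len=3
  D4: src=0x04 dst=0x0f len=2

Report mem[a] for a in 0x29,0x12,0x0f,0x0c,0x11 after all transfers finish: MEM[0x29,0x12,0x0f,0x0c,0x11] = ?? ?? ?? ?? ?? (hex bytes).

#0 dst[0x10+5] := {0xff,0xb9,0x95,0xd3,0x8f}
#1 dst[0x13+5] := {0xd2,0x83,0x88,0x2e,0xa5}
#2 dst[0x08+7] := {0xb9,0x6d,0x23,0x6d,0xd9,0xbb,0xf1}
#3 dst[0x03+3] := {0x23,0x6d,0xd9}
#4 dst[0x0f+2] := {0x6d,0xd9}
query mem[0x29]=0x72, mem[0x12]=0x95, mem[0x0f]=0x6d, mem[0x0c]=0xd9, mem[0x11]=0xb9

MEM[0x29,0x12,0x0f,0x0c,0x11] = 72 95 6d d9 b9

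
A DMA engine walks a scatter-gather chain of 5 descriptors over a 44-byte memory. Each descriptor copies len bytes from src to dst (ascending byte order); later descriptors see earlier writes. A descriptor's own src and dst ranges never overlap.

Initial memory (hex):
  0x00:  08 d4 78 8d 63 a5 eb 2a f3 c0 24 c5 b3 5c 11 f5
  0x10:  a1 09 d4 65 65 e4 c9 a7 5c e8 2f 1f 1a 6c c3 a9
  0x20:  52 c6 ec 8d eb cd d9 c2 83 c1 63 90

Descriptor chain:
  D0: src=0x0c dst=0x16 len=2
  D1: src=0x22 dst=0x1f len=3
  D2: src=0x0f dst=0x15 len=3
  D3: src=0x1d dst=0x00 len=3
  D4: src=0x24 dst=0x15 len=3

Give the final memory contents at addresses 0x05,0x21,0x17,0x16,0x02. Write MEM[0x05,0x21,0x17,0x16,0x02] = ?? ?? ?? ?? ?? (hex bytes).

MEM[0x05,0x21,0x17,0x16,0x02] = a5 eb d9 cd ec

[0] 0x0c->0x16 len=2 : b3 5c
[1] 0x22->0x1f len=3 : ec 8d eb
[2] 0x0f->0x15 len=3 : f5 a1 09
[3] 0x1d->0x00 len=3 : 6c c3 ec
[4] 0x24->0x15 len=3 : eb cd d9
query mem[0x05]=0xa5, mem[0x21]=0xeb, mem[0x17]=0xd9, mem[0x16]=0xcd, mem[0x02]=0xec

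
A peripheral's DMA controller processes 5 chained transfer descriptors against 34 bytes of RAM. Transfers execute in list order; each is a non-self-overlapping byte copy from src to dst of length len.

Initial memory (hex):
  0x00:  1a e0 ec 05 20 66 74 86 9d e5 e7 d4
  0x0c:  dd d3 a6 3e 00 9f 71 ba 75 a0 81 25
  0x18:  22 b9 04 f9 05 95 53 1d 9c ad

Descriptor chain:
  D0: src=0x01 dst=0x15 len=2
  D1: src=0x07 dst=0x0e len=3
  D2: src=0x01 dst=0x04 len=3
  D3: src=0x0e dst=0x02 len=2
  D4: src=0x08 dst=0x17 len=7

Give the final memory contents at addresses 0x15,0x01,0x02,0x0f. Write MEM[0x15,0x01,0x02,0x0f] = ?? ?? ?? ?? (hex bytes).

  after D0: wrote 2B at 0x15 = e0ec
  after D1: wrote 3B at 0x0e = 869de5
  after D2: wrote 3B at 0x04 = e0ec05
  after D3: wrote 2B at 0x02 = 869d
  after D4: wrote 7B at 0x17 = 9de5e7d4ddd386
query mem[0x15]=0xe0, mem[0x01]=0xe0, mem[0x02]=0x86, mem[0x0f]=0x9d

MEM[0x15,0x01,0x02,0x0f] = e0 e0 86 9d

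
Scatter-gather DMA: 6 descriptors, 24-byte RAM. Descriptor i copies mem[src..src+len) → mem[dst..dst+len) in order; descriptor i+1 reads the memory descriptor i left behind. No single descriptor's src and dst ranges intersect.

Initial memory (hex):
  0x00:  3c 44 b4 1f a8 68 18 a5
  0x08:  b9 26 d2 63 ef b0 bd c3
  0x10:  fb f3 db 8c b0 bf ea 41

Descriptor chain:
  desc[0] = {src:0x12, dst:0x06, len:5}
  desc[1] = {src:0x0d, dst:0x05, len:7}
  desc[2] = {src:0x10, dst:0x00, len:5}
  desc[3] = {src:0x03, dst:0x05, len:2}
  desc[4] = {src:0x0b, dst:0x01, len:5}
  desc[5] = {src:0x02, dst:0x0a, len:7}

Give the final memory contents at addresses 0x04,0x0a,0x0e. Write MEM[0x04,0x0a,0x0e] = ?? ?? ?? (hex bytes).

D0: mem[0x06..0x0a] <- [db 8c b0 bf ea]
D1: mem[0x05..0x0b] <- [b0 bd c3 fb f3 db 8c]
D2: mem[0x00..0x04] <- [fb f3 db 8c b0]
D3: mem[0x05..0x06] <- [8c b0]
D4: mem[0x01..0x05] <- [8c ef b0 bd c3]
D5: mem[0x0a..0x10] <- [ef b0 bd c3 b0 c3 fb]
query mem[0x04]=0xbd, mem[0x0a]=0xef, mem[0x0e]=0xb0

MEM[0x04,0x0a,0x0e] = bd ef b0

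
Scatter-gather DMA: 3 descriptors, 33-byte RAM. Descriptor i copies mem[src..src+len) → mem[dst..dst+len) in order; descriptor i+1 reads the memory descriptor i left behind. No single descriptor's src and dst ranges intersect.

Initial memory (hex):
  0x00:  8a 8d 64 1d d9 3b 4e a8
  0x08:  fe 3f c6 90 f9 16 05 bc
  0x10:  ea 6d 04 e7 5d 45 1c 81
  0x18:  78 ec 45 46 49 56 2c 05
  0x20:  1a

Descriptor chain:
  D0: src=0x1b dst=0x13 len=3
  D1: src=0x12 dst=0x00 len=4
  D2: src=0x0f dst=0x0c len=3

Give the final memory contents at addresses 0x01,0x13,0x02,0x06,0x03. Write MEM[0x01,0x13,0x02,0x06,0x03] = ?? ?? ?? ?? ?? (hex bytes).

  after D0: wrote 3B at 0x13 = 464956
  after D1: wrote 4B at 0x00 = 04464956
  after D2: wrote 3B at 0x0c = bcea6d
query mem[0x01]=0x46, mem[0x13]=0x46, mem[0x02]=0x49, mem[0x06]=0x4e, mem[0x03]=0x56

MEM[0x01,0x13,0x02,0x06,0x03] = 46 46 49 4e 56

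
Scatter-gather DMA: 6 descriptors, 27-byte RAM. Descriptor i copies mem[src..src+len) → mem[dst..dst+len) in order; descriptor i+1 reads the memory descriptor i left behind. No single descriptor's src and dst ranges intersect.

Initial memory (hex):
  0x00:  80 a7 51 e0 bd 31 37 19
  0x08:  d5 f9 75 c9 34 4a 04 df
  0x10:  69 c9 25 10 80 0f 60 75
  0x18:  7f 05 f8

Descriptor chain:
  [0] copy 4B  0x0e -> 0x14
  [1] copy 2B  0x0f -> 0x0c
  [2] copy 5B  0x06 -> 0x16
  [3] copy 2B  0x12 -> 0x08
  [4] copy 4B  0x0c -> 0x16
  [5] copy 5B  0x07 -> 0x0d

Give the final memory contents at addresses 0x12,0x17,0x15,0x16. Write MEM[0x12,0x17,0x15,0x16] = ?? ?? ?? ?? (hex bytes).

[0] 0x0e->0x14 len=4 : 04 df 69 c9
[1] 0x0f->0x0c len=2 : df 69
[2] 0x06->0x16 len=5 : 37 19 d5 f9 75
[3] 0x12->0x08 len=2 : 25 10
[4] 0x0c->0x16 len=4 : df 69 04 df
[5] 0x07->0x0d len=5 : 19 25 10 75 c9
query mem[0x12]=0x25, mem[0x17]=0x69, mem[0x15]=0xdf, mem[0x16]=0xdf

MEM[0x12,0x17,0x15,0x16] = 25 69 df df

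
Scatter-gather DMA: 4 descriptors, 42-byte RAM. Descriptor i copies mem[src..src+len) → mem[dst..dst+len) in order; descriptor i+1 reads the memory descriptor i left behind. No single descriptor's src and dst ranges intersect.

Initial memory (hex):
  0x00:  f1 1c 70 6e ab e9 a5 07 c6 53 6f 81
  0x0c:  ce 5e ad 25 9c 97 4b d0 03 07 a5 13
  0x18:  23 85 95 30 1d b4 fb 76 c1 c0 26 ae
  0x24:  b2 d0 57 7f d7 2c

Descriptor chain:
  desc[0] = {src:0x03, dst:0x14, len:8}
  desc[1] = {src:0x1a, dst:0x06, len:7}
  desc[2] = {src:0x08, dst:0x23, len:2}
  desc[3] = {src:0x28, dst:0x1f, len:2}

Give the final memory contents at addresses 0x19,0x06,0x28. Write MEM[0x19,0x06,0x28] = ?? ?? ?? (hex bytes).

MEM[0x19,0x06,0x28] = c6 53 d7

[0] 0x03->0x14 len=8 : 6e ab e9 a5 07 c6 53 6f
[1] 0x1a->0x06 len=7 : 53 6f 1d b4 fb 76 c1
[2] 0x08->0x23 len=2 : 1d b4
[3] 0x28->0x1f len=2 : d7 2c
query mem[0x19]=0xc6, mem[0x06]=0x53, mem[0x28]=0xd7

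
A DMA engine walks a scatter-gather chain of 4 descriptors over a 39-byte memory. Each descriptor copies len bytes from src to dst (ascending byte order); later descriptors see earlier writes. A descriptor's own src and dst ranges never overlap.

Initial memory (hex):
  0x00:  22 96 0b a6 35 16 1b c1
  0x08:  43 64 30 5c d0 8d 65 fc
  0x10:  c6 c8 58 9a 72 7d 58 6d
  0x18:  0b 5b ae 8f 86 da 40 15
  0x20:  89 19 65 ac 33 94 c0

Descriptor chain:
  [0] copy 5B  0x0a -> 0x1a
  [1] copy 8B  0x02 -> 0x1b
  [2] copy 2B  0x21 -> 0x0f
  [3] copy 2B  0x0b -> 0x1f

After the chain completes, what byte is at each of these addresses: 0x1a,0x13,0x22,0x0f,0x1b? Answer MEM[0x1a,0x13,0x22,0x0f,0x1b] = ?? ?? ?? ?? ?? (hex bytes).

MEM[0x1a,0x13,0x22,0x0f,0x1b] = 30 9a 64 43 0b

#0 dst[0x1a+5] := {0x30,0x5c,0xd0,0x8d,0x65}
#1 dst[0x1b+8] := {0x0b,0xa6,0x35,0x16,0x1b,0xc1,0x43,0x64}
#2 dst[0x0f+2] := {0x43,0x64}
#3 dst[0x1f+2] := {0x5c,0xd0}
query mem[0x1a]=0x30, mem[0x13]=0x9a, mem[0x22]=0x64, mem[0x0f]=0x43, mem[0x1b]=0x0b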